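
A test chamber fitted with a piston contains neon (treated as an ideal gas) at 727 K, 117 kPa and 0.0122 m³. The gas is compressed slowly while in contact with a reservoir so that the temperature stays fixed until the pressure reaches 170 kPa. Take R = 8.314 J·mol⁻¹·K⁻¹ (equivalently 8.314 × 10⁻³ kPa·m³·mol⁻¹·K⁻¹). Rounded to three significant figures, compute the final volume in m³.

Isothermal, so P V is constant: T₂ = T₁; V₂ = V₁·(P₁/P₂) = 0.008396 m³.

V₂ ≈ 0.00840 m³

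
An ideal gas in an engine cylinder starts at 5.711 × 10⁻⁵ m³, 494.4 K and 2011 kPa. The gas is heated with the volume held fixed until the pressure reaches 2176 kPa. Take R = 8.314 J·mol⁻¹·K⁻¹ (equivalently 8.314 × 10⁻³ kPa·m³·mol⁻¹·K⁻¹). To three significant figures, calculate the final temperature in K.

T₂ ≈ 535 K

V constant ⇒ P ∝ T: V₂ = V₁; T₂ = T₁·(P₂/P₁) = 535.0 K.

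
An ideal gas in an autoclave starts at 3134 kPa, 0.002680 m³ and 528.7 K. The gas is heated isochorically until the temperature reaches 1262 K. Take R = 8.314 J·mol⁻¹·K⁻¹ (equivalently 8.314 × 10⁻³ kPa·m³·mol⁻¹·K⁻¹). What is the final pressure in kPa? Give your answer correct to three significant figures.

V constant ⇒ P ∝ T: V₂ = V₁; P₂ = P₁·(T₂/T₁) = 7481 kPa.

P₂ ≈ 7.48e+03 kPa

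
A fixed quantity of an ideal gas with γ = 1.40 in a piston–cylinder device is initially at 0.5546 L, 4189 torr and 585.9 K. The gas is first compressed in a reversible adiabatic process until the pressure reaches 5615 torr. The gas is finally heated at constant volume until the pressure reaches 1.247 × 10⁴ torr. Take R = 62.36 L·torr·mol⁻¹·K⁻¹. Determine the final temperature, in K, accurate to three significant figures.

T₃ ≈ 1.41e+03 K

Adiabatic (γ = 1.40), T V^(γ−1) and P V^γ constant: T₂ = T₁·(P₂/P₁)^((γ−1)/γ) = 637.1 K; V₂ = V₁·(P₁/P₂)^(1/γ) = 0.4499 L.
Isochoric, so P/T is constant: V₃ = V₂; T₃ = T₂·(P₃/P₂) = 1415 K.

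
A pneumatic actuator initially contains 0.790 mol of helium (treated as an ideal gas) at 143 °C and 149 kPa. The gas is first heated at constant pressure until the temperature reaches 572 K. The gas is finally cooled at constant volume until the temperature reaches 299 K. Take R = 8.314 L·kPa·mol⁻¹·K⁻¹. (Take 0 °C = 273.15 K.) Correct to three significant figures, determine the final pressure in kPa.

P₃ ≈ 77.9 kPa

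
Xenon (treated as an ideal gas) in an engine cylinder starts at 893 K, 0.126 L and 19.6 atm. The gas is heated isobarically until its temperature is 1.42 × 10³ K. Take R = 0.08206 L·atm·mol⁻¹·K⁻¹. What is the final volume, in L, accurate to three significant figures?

P constant ⇒ V ∝ T: P₂ = P₁; V₂ = V₁·(T₂/T₁) = 0.2004 L.

V₂ ≈ 0.200 L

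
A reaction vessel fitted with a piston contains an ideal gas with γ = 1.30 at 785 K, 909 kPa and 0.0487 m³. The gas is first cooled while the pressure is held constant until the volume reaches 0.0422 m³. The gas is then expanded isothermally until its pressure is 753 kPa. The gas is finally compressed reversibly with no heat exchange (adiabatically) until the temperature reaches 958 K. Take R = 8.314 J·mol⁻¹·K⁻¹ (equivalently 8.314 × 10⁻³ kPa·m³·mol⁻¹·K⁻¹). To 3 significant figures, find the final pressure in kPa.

P constant ⇒ V ∝ T: P₂ = P₁; T₂ = T₁·(V₂/V₁) = 680.2 K.
Isothermal, so P V is constant: T₃ = T₂; V₃ = V₂·(P₂/P₃) = 0.05094 m³.
Reversible adiabatic, γ = 1.30: P₄ = P₃·(T₄/T₃)^(γ/(γ−1)) = 3321 kPa; V₄ = V₃·(T₃/T₄)^(1/(γ−1)) = 0.01627 m³.

P₄ ≈ 3.32e+03 kPa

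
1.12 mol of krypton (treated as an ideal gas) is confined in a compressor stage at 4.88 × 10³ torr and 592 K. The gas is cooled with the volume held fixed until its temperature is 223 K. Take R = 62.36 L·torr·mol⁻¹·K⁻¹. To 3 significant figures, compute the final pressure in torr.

From PV = nRT: V₁ = nRT₁/P₁ = 8.473 L.
Isochoric, so P/T is constant: V₂ = V₁; P₂ = P₁·(T₂/T₁) = 1838 torr.

P₂ ≈ 1.84e+03 torr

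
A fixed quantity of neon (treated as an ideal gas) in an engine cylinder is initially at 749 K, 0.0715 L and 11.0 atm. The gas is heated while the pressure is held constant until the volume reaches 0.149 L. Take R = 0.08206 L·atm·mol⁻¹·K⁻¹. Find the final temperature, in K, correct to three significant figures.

Isobaric, so V/T is constant: P₂ = P₁; T₂ = T₁·(V₂/V₁) = 1561 K.

T₂ ≈ 1.56e+03 K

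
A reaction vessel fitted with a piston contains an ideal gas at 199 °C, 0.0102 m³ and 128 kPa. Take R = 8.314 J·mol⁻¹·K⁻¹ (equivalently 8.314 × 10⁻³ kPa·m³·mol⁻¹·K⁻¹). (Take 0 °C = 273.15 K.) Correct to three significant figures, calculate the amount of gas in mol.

Convert: T = 472.15 K.
PV = nRT ⇒ n = PV/(RT) = (128 × 0.0102) / (8.314 × 10⁻³ × 472.15)

n ≈ 0.333 mol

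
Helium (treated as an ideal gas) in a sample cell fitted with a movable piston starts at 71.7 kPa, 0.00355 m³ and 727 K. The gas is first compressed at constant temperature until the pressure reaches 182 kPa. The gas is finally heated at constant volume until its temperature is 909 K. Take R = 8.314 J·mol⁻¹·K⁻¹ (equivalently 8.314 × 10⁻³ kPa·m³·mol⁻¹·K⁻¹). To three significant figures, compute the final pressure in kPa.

T constant ⇒ Boyle's law P V = const: T₂ = T₁; V₂ = V₁·(P₁/P₂) = 0.001399 m³.
Isochoric, so P/T is constant: V₃ = V₂; P₃ = P₂·(T₃/T₂) = 227.6 kPa.

P₃ ≈ 228 kPa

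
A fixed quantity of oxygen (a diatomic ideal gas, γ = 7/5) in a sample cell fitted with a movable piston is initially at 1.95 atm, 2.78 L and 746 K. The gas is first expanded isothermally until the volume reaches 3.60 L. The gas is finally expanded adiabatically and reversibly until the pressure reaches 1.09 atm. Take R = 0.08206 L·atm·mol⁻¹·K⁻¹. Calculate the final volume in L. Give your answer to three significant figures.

V₃ ≈ 4.53 L

Isothermal, so P V is constant: T₂ = T₁; P₂ = P₁·(V₁/V₂) = 1.506 atm.
Reversible adiabatic, γ = 7/5: T₃ = T₂·(P₃/P₂)^((γ−1)/γ) = 680.2 K; V₃ = V₂·(P₂/P₃)^(1/γ) = 4.535 L.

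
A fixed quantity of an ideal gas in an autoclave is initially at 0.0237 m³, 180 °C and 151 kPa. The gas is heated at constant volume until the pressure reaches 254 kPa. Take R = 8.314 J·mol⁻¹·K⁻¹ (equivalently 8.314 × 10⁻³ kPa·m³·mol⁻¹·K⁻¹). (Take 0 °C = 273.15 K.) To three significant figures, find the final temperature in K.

T₂ ≈ 762 K

Convert: T₁ = 453.1 K.
V constant ⇒ P ∝ T: V₂ = V₁; T₂ = T₁·(P₂/P₁) = 762.3 K.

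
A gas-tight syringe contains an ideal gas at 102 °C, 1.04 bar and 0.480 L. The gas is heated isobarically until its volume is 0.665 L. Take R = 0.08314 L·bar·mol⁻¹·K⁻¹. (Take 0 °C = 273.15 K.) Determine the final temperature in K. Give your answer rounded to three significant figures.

Convert: T₁ = 375.1 K.
Isobaric, so V/T is constant: P₂ = P₁; T₂ = T₁·(V₂/V₁) = 519.7 K.

T₂ ≈ 520 K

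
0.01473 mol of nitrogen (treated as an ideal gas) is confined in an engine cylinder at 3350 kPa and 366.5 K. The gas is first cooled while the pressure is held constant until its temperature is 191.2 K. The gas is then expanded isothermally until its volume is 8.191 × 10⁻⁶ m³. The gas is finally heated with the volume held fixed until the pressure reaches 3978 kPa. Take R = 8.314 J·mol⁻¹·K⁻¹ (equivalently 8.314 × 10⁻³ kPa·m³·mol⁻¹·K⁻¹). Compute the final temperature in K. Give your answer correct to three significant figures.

T₄ ≈ 266 K

From PV = nRT: V₁ = nRT₁/P₁ = 1.340e-05 m³.
Isobaric, so V/T is constant: P₂ = P₁; V₂ = V₁·(T₂/T₁) = 6.990e-06 m³.
Isothermal, so P V is constant: T₃ = T₂; P₃ = P₂·(V₂/V₃) = 2859 kPa.
Isochoric, so P/T is constant: V₄ = V₃; T₄ = T₃·(P₄/P₃) = 266.1 K.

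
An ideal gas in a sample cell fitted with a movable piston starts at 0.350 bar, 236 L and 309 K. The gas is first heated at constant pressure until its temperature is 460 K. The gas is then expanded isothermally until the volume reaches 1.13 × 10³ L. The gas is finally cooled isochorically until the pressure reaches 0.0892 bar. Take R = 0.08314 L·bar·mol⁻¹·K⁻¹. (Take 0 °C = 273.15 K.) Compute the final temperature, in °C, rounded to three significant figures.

T₄ ≈ 104 °C

P constant ⇒ V ∝ T: P₂ = P₁; V₂ = V₁·(T₂/T₁) = 351.3 L.
T constant ⇒ Boyle's law P V = const: T₃ = T₂; P₃ = P₂·(V₂/V₃) = 0.1088 bar.
V constant ⇒ P ∝ T: V₄ = V₃; T₄ = T₃·(P₄/P₃) = 377.1 K.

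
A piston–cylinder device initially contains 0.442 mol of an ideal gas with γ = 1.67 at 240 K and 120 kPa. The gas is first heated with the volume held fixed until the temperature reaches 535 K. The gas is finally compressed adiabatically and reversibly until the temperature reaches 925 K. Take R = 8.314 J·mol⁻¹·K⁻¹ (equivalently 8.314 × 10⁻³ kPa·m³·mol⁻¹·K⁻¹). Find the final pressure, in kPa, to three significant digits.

P₃ ≈ 1.05e+03 kPa

From PV = nRT: V₁ = nRT₁/P₁ = 0.007350 m³.
Isochoric, so P/T is constant: V₂ = V₁; P₂ = P₁·(T₂/T₁) = 267.5 kPa.
Reversible adiabatic, γ = 1.67: P₃ = P₂·(T₃/T₂)^(γ/(γ−1)) = 1047 kPa; V₃ = V₂·(T₂/T₃)^(1/(γ−1)) = 0.003246 m³.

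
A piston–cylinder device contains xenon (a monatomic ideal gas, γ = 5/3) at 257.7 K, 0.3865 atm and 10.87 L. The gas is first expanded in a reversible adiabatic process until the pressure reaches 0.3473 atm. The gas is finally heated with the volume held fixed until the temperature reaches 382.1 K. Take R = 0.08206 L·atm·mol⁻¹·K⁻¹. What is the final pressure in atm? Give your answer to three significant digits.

Adiabatic (γ = 5/3), T V^(γ−1) and P V^γ constant: T₂ = T₁·(P₂/P₁)^((γ−1)/γ) = 246.9 K; V₂ = V₁·(P₁/P₂)^(1/γ) = 11.59 L.
V constant ⇒ P ∝ T: V₃ = V₂; P₃ = P₂·(T₃/T₂) = 0.5375 atm.

P₃ ≈ 0.537 atm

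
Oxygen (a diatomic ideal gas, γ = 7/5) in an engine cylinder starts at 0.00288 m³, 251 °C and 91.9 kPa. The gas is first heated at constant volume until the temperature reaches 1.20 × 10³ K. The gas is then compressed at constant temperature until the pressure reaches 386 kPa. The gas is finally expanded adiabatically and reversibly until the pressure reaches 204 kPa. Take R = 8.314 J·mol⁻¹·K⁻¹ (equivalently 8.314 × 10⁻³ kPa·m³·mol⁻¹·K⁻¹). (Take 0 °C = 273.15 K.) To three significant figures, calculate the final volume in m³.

V₄ ≈ 0.00248 m³

Convert: T₁ = 524.1 K.
V constant ⇒ P ∝ T: V₂ = V₁; P₂ = P₁·(T₂/T₁) = 210.4 kPa.
Isothermal, so P V is constant: T₃ = T₂; V₃ = V₂·(P₂/P₃) = 0.001570 m³.
Adiabatic (γ = 7/5), T V^(γ−1) and P V^γ constant: T₄ = T₃·(P₄/P₃)^((γ−1)/γ) = 1000 K; V₄ = V₃·(P₃/P₄)^(1/γ) = 0.002476 m³.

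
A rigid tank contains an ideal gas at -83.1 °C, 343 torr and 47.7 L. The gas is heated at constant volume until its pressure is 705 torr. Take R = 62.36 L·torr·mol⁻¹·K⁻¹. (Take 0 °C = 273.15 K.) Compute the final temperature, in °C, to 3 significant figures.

T₂ ≈ 117 °C

Convert: T₁ = 190.0 K.
Isochoric, so P/T is constant: V₂ = V₁; T₂ = T₁·(P₂/P₁) = 390.6 K.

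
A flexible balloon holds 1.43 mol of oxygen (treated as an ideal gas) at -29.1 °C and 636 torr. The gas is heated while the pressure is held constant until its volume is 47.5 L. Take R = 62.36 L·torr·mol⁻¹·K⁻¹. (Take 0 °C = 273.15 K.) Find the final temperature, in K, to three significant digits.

Convert: T₁ = 244.0 K.
From PV = nRT: V₁ = nRT₁/P₁ = 34.22 L.
Isobaric, so V/T is constant: P₂ = P₁; T₂ = T₁·(V₂/V₁) = 338.8 K.

T₂ ≈ 339 K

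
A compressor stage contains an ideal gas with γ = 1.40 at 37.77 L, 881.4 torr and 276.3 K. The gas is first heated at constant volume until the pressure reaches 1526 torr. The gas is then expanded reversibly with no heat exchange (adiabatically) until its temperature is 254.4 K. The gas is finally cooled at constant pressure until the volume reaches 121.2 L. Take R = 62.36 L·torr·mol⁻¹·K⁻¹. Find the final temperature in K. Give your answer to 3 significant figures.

V constant ⇒ P ∝ T: V₂ = V₁; T₂ = T₁·(P₂/P₁) = 478.4 K.
Adiabatic (γ = 1.40), T V^(γ−1) and P V^γ constant: P₃ = P₂·(T₃/T₂)^(γ/(γ−1)) = 167.4 torr; V₃ = V₂·(T₂/T₃)^(1/(γ−1)) = 183.1 L.
P constant ⇒ V ∝ T: P₄ = P₃; T₄ = T₃·(V₄/V₃) = 168.4 K.

T₄ ≈ 168 K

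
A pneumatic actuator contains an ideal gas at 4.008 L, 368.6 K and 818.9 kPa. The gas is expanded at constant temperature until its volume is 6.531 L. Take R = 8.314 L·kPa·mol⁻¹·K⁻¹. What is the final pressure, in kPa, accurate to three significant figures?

Isothermal, so P V is constant: T₂ = T₁; P₂ = P₁·(V₁/V₂) = 502.5 kPa.

P₂ ≈ 503 kPa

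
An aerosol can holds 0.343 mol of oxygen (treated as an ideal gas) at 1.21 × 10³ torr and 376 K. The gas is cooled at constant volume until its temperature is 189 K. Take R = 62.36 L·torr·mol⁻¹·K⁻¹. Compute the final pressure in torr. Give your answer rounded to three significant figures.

P₂ ≈ 608 torr

From PV = nRT: V₁ = nRT₁/P₁ = 6.647 L.
V constant ⇒ P ∝ T: V₂ = V₁; P₂ = P₁·(T₂/T₁) = 608.2 torr.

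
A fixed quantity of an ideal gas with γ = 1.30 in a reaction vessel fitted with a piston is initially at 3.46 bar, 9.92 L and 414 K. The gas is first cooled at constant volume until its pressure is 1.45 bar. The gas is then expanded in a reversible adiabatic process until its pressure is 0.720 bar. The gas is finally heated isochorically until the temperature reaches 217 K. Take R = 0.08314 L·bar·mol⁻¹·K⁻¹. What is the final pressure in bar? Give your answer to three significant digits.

V constant ⇒ P ∝ T: V₂ = V₁; T₂ = T₁·(P₂/P₁) = 173.5 K.
Reversible adiabatic, γ = 1.30: T₃ = T₂·(P₃/P₂)^((γ−1)/γ) = 147.6 K; V₃ = V₂·(P₂/P₃)^(1/γ) = 17.00 L.
Isochoric, so P/T is constant: V₄ = V₃; P₄ = P₃·(T₄/T₃) = 1.058 bar.

P₄ ≈ 1.06 bar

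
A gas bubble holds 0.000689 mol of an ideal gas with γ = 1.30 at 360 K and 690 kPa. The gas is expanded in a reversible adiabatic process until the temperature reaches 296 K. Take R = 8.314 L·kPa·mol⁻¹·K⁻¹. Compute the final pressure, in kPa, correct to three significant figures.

P₂ ≈ 295 kPa

From PV = nRT: V₁ = nRT₁/P₁ = 0.002989 L.
Adiabatic (γ = 1.30), T V^(γ−1) and P V^γ constant: P₂ = P₁·(T₂/T₁)^(γ/(γ−1)) = 295.4 kPa; V₂ = V₁·(T₁/T₂)^(1/(γ−1)) = 0.005739 L.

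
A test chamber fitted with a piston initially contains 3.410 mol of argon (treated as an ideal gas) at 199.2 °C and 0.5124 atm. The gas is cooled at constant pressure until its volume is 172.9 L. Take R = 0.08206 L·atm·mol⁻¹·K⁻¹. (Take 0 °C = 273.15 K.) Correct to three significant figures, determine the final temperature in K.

T₂ ≈ 317 K

Convert: T₁ = 472.3 K.
From PV = nRT: V₁ = nRT₁/P₁ = 258.0 L.
P constant ⇒ V ∝ T: P₂ = P₁; T₂ = T₁·(V₂/V₁) = 316.6 K.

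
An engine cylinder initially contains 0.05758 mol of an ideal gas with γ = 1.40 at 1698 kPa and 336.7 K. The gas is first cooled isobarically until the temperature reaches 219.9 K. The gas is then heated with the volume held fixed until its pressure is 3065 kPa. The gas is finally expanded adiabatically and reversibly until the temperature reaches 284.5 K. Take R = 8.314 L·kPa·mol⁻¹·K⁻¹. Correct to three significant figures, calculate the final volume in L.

From PV = nRT: V₁ = nRT₁/P₁ = 0.09493 L.
Isobaric, so V/T is constant: P₂ = P₁; V₂ = V₁·(T₂/T₁) = 0.06200 L.
Isochoric, so P/T is constant: V₃ = V₂; T₃ = T₂·(P₃/P₂) = 396.9 K.
Reversible adiabatic, γ = 1.40: P₄ = P₃·(T₄/T₃)^(γ/(γ−1)) = 955.4 kPa; V₄ = V₃·(T₃/T₄)^(1/(γ−1)) = 0.1425 L.

V₄ ≈ 0.143 L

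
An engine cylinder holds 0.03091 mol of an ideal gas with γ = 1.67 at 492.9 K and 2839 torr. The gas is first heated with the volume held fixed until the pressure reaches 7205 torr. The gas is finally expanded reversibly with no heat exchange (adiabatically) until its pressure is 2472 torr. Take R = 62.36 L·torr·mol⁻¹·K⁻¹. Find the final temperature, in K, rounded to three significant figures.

From PV = nRT: V₁ = nRT₁/P₁ = 0.3347 L.
V constant ⇒ P ∝ T: V₂ = V₁; T₂ = T₁·(P₂/P₁) = 1251 K.
Adiabatic (γ = 1.67), T V^(γ−1) and P V^γ constant: T₃ = T₂·(P₃/P₂)^((γ−1)/γ) = 814.4 K; V₃ = V₂·(P₂/P₃)^(1/γ) = 0.6350 L.

T₃ ≈ 814 K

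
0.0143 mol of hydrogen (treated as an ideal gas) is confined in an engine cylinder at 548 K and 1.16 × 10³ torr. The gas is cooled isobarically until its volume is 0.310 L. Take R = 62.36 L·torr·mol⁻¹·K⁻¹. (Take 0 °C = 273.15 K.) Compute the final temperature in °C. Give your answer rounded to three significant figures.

From PV = nRT: V₁ = nRT₁/P₁ = 0.4213 L.
P constant ⇒ V ∝ T: P₂ = P₁; T₂ = T₁·(V₂/V₁) = 403.3 K.

T₂ ≈ 130 °C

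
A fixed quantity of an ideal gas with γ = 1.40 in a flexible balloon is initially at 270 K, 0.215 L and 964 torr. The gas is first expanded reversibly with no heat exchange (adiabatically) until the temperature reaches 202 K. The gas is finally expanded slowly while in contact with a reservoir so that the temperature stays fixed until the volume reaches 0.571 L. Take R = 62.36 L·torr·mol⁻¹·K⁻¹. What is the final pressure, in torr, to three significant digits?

P₃ ≈ 272 torr

Adiabatic (γ = 1.40), T V^(γ−1) and P V^γ constant: P₂ = P₁·(T₂/T₁)^(γ/(γ−1)) = 349.2 torr; V₂ = V₁·(T₁/T₂)^(1/(γ−1)) = 0.4441 L.
Isothermal, so P V is constant: T₃ = T₂; P₃ = P₂·(V₂/V₃) = 271.6 torr.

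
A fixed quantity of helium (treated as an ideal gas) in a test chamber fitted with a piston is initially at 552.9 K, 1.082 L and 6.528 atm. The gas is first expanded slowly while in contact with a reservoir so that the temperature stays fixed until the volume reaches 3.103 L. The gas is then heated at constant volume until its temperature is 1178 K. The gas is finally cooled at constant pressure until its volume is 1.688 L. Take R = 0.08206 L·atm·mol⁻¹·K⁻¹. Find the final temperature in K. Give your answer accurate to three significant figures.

T₄ ≈ 641 K

Isothermal, so P V is constant: T₂ = T₁; P₂ = P₁·(V₁/V₂) = 2.276 atm.
Isochoric, so P/T is constant: V₃ = V₂; P₃ = P₂·(T₃/T₂) = 4.850 atm.
Isobaric, so V/T is constant: P₄ = P₃; T₄ = T₃·(V₄/V₃) = 640.8 K.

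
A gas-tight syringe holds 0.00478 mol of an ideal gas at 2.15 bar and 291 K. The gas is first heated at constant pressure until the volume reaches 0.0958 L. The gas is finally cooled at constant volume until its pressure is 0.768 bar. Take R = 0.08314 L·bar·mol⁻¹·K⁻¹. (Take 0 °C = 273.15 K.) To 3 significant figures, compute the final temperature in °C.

T₃ ≈ -88.0 °C

From PV = nRT: V₁ = nRT₁/P₁ = 0.05379 L.
P constant ⇒ V ∝ T: P₂ = P₁; T₂ = T₁·(V₂/V₁) = 518.3 K.
V constant ⇒ P ∝ T: V₃ = V₂; T₃ = T₂·(P₃/P₂) = 185.1 K.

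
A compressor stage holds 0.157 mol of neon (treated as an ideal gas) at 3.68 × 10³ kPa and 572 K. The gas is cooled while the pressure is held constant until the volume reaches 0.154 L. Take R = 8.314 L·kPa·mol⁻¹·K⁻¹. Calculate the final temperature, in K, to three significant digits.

T₂ ≈ 434 K

From PV = nRT: V₁ = nRT₁/P₁ = 0.2029 L.
P constant ⇒ V ∝ T: P₂ = P₁; T₂ = T₁·(V₂/V₁) = 434.2 K.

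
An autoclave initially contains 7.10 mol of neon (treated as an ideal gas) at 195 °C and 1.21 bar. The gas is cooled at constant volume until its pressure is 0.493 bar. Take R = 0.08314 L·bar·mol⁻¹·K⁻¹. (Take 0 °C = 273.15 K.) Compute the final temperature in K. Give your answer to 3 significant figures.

T₂ ≈ 191 K

Convert: T₁ = 468.1 K.
From PV = nRT: V₁ = nRT₁/P₁ = 228.4 L.
Isochoric, so P/T is constant: V₂ = V₁; T₂ = T₁·(P₂/P₁) = 190.7 K.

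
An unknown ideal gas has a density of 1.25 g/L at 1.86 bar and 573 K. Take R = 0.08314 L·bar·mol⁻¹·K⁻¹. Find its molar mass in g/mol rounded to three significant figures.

ρ = PM/(RT) ⇒ M = ρRT/P = (1.25 × 0.08314 × 573.0) / 1.86

M ≈ 32.0 g/mol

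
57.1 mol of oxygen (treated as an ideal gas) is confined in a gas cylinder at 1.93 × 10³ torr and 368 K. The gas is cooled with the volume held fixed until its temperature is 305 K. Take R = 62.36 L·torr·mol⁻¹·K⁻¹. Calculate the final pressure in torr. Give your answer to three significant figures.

P₂ ≈ 1.60e+03 torr

From PV = nRT: V₁ = nRT₁/P₁ = 678.9 L.
V constant ⇒ P ∝ T: V₂ = V₁; P₂ = P₁·(T₂/T₁) = 1600 torr.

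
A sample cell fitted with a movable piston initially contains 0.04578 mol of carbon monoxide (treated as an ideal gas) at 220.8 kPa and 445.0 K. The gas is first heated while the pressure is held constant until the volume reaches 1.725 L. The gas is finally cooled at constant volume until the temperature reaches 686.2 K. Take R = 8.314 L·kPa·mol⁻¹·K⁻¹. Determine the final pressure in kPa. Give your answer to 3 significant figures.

P₃ ≈ 151 kPa

From PV = nRT: V₁ = nRT₁/P₁ = 0.7671 L.
P constant ⇒ V ∝ T: P₂ = P₁; T₂ = T₁·(V₂/V₁) = 1001 K.
V constant ⇒ P ∝ T: V₃ = V₂; P₃ = P₂·(T₃/T₂) = 151.4 kPa.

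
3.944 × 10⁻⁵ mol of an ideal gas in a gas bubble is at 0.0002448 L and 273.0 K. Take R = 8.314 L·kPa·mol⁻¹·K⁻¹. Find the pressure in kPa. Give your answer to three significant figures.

P ≈ 366 kPa

PV = nRT ⇒ P = nRT/V = (3.944e-05 × 8.314 × 273.0) / 0.0002448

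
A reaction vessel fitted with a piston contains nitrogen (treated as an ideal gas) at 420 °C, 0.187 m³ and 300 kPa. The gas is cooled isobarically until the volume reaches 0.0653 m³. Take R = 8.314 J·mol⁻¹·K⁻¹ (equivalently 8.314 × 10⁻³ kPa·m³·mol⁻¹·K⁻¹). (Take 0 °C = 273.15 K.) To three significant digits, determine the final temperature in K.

Convert: T₁ = 693.1 K.
Isobaric, so V/T is constant: P₂ = P₁; T₂ = T₁·(V₂/V₁) = 242.0 K.

T₂ ≈ 242 K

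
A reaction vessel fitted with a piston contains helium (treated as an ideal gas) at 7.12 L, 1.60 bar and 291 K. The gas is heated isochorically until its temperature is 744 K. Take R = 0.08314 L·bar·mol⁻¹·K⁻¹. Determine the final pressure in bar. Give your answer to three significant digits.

V constant ⇒ P ∝ T: V₂ = V₁; P₂ = P₁·(T₂/T₁) = 4.091 bar.

P₂ ≈ 4.09 bar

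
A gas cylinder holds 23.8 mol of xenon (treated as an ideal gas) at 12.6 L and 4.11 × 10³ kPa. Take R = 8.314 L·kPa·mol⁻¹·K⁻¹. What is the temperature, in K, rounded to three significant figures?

T ≈ 262 K

PV = nRT ⇒ T = PV/(nR) = (4.11e+03 × 12.6) / (23.8 × 8.314)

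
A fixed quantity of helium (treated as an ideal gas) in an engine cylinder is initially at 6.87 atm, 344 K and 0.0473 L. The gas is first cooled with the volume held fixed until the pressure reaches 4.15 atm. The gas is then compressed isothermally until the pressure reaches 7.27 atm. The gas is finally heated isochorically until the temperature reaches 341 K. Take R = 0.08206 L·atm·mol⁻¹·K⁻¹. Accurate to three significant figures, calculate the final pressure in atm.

Isochoric, so P/T is constant: V₂ = V₁; T₂ = T₁·(P₂/P₁) = 207.8 K.
T constant ⇒ Boyle's law P V = const: T₃ = T₂; V₃ = V₂·(P₂/P₃) = 0.02700 L.
V constant ⇒ P ∝ T: V₄ = V₃; P₄ = P₃·(T₄/T₃) = 11.93 atm.

P₄ ≈ 11.9 atm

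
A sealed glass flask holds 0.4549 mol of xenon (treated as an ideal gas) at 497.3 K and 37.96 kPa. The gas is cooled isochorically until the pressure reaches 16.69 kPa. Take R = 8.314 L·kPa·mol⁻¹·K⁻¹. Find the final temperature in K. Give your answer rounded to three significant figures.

From PV = nRT: V₁ = nRT₁/P₁ = 49.55 L.
V constant ⇒ P ∝ T: V₂ = V₁; T₂ = T₁·(P₂/P₁) = 218.6 K.

T₂ ≈ 219 K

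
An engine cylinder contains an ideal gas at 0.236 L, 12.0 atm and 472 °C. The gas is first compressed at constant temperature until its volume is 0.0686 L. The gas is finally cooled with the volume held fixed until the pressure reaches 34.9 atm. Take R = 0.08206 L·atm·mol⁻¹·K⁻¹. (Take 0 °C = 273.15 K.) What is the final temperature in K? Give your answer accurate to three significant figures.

T₃ ≈ 630 K

Convert: T₁ = 745.1 K.
Isothermal, so P V is constant: T₂ = T₁; P₂ = P₁·(V₁/V₂) = 41.28 atm.
Isochoric, so P/T is constant: V₃ = V₂; T₃ = T₂·(P₃/P₂) = 629.9 K.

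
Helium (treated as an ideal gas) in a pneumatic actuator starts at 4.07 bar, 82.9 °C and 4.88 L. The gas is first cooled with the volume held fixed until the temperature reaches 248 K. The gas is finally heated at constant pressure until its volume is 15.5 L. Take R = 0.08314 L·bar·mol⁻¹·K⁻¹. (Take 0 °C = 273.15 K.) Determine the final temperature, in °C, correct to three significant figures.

Convert: T₁ = 356.0 K.
V constant ⇒ P ∝ T: V₂ = V₁; P₂ = P₁·(T₂/T₁) = 2.835 bar.
P constant ⇒ V ∝ T: P₃ = P₂; T₃ = T₂·(V₃/V₂) = 787.7 K.

T₃ ≈ 515 °C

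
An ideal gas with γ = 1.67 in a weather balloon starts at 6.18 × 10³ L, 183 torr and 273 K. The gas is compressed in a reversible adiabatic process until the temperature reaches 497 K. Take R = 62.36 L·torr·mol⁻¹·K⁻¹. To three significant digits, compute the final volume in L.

Reversible adiabatic, γ = 1.67: P₂ = P₁·(T₂/T₁)^(γ/(γ−1)) = 814.7 torr; V₂ = V₁·(T₁/T₂)^(1/(γ−1)) = 2527 L.

V₂ ≈ 2.53e+03 L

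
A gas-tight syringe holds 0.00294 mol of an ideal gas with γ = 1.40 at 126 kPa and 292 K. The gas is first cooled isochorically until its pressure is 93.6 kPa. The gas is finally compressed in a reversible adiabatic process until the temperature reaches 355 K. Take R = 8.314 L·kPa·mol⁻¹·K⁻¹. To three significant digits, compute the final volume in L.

V₃ ≈ 0.0165 L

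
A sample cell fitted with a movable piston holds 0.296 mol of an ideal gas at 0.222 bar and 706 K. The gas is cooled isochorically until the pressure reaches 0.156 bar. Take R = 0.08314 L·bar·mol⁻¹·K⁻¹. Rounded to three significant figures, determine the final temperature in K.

T₂ ≈ 496 K

From PV = nRT: V₁ = nRT₁/P₁ = 78.26 L.
V constant ⇒ P ∝ T: V₂ = V₁; T₂ = T₁·(P₂/P₁) = 496.1 K.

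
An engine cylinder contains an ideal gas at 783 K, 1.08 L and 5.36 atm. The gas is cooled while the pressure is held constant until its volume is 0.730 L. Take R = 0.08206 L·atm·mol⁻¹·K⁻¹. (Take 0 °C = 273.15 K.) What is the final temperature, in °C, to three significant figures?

P constant ⇒ V ∝ T: P₂ = P₁; T₂ = T₁·(V₂/V₁) = 529.2 K.

T₂ ≈ 256 °C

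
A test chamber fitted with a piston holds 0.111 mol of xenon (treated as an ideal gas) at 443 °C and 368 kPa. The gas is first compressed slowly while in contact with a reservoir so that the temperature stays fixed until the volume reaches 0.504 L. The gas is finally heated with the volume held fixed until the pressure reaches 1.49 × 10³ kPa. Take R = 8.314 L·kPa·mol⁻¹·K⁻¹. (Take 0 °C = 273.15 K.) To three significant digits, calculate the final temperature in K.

Convert: T₁ = 716.1 K.
From PV = nRT: V₁ = nRT₁/P₁ = 1.796 L.
T constant ⇒ Boyle's law P V = const: T₂ = T₁; P₂ = P₁·(V₁/V₂) = 1311 kPa.
V constant ⇒ P ∝ T: V₃ = V₂; T₃ = T₂·(P₃/P₂) = 813.7 K.

T₃ ≈ 814 K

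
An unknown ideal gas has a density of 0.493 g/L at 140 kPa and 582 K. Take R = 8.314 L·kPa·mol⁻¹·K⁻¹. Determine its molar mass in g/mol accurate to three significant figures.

M ≈ 17.0 g/mol

ρ = PM/(RT) ⇒ M = ρRT/P = (0.493 × 8.314 × 582.0) / 140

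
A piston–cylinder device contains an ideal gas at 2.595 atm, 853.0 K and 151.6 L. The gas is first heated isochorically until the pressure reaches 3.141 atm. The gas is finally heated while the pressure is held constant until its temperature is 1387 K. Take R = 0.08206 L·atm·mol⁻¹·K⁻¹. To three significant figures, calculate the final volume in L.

V₃ ≈ 204 L

Isochoric, so P/T is constant: V₂ = V₁; T₂ = T₁·(P₂/P₁) = 1032 K.
P constant ⇒ V ∝ T: P₃ = P₂; V₃ = V₂·(T₃/T₂) = 203.7 L.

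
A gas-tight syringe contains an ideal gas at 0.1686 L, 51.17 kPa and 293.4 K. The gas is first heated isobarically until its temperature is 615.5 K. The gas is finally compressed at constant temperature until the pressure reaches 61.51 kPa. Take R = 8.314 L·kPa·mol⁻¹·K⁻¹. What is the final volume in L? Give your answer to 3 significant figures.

Isobaric, so V/T is constant: P₂ = P₁; V₂ = V₁·(T₂/T₁) = 0.3537 L.
T constant ⇒ Boyle's law P V = const: T₃ = T₂; V₃ = V₂·(P₂/P₃) = 0.2942 L.

V₃ ≈ 0.294 L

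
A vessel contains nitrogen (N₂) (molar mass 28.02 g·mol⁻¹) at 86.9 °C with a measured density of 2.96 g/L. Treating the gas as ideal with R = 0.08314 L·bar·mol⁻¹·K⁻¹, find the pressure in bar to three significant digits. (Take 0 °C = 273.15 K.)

ρ = PM/(RT) ⇒ P = ρRT/M = (2.96 × 0.08314 × 360.0) / 28.02

P ≈ 3.16 bar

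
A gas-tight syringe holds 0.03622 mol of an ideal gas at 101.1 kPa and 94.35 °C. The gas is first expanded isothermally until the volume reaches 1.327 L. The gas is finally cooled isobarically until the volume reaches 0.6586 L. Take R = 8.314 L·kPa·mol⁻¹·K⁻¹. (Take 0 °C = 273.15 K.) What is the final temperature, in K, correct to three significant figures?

T₃ ≈ 182 K

Convert: T₁ = 367.5 K.
From PV = nRT: V₁ = nRT₁/P₁ = 1.095 L.
T constant ⇒ Boyle's law P V = const: T₂ = T₁; P₂ = P₁·(V₁/V₂) = 83.40 kPa.
P constant ⇒ V ∝ T: P₃ = P₂; T₃ = T₂·(V₃/V₂) = 182.4 K.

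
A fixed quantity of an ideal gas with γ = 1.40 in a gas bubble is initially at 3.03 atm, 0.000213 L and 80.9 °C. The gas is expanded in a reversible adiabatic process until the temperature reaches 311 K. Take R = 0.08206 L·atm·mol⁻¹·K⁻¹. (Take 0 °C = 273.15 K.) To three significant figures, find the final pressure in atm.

Convert: T₁ = 354.0 K.
Reversible adiabatic, γ = 1.40: P₂ = P₁·(T₂/T₁)^(γ/(γ−1)) = 1.925 atm; V₂ = V₁·(T₁/T₂)^(1/(γ−1)) = 0.0002945 L.

P₂ ≈ 1.92 atm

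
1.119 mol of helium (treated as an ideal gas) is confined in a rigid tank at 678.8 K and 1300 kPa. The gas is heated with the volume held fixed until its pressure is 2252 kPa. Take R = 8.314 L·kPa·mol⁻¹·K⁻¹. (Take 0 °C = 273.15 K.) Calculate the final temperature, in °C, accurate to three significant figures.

T₂ ≈ 903 °C

From PV = nRT: V₁ = nRT₁/P₁ = 4.858 L.
V constant ⇒ P ∝ T: V₂ = V₁; T₂ = T₁·(P₂/P₁) = 1176 K.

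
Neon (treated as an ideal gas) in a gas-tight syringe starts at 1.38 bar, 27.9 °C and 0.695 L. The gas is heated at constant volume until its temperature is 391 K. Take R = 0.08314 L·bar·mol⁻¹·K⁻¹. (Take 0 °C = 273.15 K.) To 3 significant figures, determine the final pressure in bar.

Convert: T₁ = 301.0 K.
V constant ⇒ P ∝ T: V₂ = V₁; P₂ = P₁·(T₂/T₁) = 1.792 bar.

P₂ ≈ 1.79 bar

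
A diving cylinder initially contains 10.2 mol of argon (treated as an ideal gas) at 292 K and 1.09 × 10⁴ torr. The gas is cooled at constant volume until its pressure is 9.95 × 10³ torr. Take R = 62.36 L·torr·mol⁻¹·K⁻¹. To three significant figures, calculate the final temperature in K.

From PV = nRT: V₁ = nRT₁/P₁ = 17.04 L.
Isochoric, so P/T is constant: V₂ = V₁; T₂ = T₁·(P₂/P₁) = 266.6 K.

T₂ ≈ 267 K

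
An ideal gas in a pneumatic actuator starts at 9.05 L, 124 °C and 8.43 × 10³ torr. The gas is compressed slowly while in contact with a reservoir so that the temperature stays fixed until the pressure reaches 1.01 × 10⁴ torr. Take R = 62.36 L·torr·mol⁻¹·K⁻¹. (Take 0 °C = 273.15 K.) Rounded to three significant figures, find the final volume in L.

Convert: T₁ = 397.1 K.
Isothermal, so P V is constant: T₂ = T₁; V₂ = V₁·(P₁/P₂) = 7.554 L.

V₂ ≈ 7.55 L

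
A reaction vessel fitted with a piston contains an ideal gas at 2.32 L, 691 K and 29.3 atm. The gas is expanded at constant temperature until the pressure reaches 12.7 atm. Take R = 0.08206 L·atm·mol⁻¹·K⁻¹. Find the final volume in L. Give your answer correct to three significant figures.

T constant ⇒ Boyle's law P V = const: T₂ = T₁; V₂ = V₁·(P₁/P₂) = 5.352 L.

V₂ ≈ 5.35 L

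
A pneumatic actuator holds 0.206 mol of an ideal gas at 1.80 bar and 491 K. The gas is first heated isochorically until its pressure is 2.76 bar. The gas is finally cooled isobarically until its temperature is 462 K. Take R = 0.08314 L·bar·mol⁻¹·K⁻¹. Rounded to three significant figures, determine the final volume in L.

V₃ ≈ 2.87 L

From PV = nRT: V₁ = nRT₁/P₁ = 4.672 L.
Isochoric, so P/T is constant: V₂ = V₁; T₂ = T₁·(P₂/P₁) = 752.9 K.
Isobaric, so V/T is constant: P₃ = P₂; V₃ = V₂·(T₃/T₂) = 2.867 L.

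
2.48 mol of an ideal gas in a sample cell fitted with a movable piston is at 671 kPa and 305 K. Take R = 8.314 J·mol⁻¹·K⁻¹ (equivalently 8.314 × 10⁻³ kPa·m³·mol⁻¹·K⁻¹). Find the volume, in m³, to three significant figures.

PV = nRT ⇒ V = nRT/P = (2.48 × 8.314 × 10⁻³ × 305) / 671

V ≈ 0.00937 m³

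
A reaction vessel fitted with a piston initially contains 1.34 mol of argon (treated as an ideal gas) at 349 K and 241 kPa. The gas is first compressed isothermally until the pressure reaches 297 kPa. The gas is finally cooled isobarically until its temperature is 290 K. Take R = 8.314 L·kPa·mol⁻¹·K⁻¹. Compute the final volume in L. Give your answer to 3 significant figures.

From PV = nRT: V₁ = nRT₁/P₁ = 16.13 L.
Isothermal, so P V is constant: T₂ = T₁; V₂ = V₁·(P₁/P₂) = 13.09 L.
P constant ⇒ V ∝ T: P₃ = P₂; V₃ = V₂·(T₃/T₂) = 10.88 L.

V₃ ≈ 10.9 L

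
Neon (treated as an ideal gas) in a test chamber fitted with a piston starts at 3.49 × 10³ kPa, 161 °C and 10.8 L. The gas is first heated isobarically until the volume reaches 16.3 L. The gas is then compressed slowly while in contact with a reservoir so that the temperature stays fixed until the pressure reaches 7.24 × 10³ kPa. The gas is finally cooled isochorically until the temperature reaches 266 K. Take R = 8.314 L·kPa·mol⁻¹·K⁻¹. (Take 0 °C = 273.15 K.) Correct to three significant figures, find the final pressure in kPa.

P₄ ≈ 2.94e+03 kPa

Convert: T₁ = 434.1 K.
Isobaric, so V/T is constant: P₂ = P₁; T₂ = T₁·(V₂/V₁) = 655.2 K.
T constant ⇒ Boyle's law P V = const: T₃ = T₂; V₃ = V₂·(P₂/P₃) = 7.857 L.
V constant ⇒ P ∝ T: V₄ = V₃; P₄ = P₃·(T₄/T₃) = 2939 kPa.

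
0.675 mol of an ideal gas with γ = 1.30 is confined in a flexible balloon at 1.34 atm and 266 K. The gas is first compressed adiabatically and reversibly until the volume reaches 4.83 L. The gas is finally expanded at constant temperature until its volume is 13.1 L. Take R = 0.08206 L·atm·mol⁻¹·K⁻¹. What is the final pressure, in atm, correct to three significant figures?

From PV = nRT: V₁ = nRT₁/P₁ = 11.00 L.
Reversible adiabatic, γ = 1.30: T₂ = T₁·(V₁/V₂)^(γ−1) = 340.5 K; P₂ = P₁·(V₁/V₂)^γ = 3.904 atm.
T constant ⇒ Boyle's law P V = const: T₃ = T₂; P₃ = P₂·(V₂/V₃) = 1.440 atm.

P₃ ≈ 1.44 atm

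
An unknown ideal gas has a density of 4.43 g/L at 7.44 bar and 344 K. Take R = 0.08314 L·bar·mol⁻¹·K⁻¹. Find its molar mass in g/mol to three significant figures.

M ≈ 17.0 g/mol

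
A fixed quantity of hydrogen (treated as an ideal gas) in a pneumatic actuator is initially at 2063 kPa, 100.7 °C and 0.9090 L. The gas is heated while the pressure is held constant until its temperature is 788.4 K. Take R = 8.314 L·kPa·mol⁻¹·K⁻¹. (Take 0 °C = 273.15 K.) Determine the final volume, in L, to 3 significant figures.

V₂ ≈ 1.92 L

Convert: T₁ = 373.8 K.
P constant ⇒ V ∝ T: P₂ = P₁; V₂ = V₁·(T₂/T₁) = 1.917 L.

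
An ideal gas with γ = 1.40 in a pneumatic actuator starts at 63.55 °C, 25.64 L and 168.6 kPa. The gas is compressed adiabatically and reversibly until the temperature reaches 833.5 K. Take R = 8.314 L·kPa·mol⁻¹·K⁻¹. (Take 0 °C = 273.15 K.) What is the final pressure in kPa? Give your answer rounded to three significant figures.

P₂ ≈ 4.02e+03 kPa

Convert: T₁ = 336.7 K.
Adiabatic (γ = 1.40), T V^(γ−1) and P V^γ constant: P₂ = P₁·(T₂/T₁)^(γ/(γ−1)) = 4024 kPa; V₂ = V₁·(T₁/T₂)^(1/(γ−1)) = 2.659 L.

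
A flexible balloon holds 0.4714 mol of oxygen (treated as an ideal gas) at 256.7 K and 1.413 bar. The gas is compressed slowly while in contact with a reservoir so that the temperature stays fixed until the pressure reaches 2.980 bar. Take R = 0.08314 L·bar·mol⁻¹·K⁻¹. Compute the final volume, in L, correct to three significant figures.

From PV = nRT: V₁ = nRT₁/P₁ = 7.120 L.
Isothermal, so P V is constant: T₂ = T₁; V₂ = V₁·(P₁/P₂) = 3.376 L.

V₂ ≈ 3.38 L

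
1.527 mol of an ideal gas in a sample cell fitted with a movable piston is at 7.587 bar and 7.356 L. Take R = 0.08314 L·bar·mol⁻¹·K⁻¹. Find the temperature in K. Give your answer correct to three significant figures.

T ≈ 440 K

PV = nRT ⇒ T = PV/(nR) = (7.587 × 7.356) / (1.527 × 0.08314)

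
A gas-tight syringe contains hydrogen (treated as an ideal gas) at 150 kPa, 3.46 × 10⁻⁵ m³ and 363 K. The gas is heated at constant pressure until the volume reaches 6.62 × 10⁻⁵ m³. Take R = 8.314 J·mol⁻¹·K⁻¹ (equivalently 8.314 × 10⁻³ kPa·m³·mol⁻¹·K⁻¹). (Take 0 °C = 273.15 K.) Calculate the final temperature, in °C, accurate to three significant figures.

P constant ⇒ V ∝ T: P₂ = P₁; T₂ = T₁·(V₂/V₁) = 694.5 K.

T₂ ≈ 421 °C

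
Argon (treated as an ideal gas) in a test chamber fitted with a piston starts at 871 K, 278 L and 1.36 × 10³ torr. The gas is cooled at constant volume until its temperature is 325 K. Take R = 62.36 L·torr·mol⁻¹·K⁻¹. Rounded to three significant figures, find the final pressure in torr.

P₂ ≈ 507 torr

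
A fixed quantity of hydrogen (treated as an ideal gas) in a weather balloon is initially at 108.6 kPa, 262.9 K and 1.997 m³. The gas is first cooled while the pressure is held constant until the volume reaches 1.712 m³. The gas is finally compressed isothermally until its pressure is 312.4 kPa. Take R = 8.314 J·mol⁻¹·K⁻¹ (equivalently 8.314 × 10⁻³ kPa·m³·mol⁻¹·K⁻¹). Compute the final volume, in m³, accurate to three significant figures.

V₃ ≈ 0.595 m³

P constant ⇒ V ∝ T: P₂ = P₁; T₂ = T₁·(V₂/V₁) = 225.4 K.
T constant ⇒ Boyle's law P V = const: T₃ = T₂; V₃ = V₂·(P₂/P₃) = 0.5951 m³.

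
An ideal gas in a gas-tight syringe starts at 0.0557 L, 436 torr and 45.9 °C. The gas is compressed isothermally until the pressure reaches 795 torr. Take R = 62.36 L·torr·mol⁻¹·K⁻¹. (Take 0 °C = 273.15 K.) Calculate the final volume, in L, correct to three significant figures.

V₂ ≈ 0.0305 L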